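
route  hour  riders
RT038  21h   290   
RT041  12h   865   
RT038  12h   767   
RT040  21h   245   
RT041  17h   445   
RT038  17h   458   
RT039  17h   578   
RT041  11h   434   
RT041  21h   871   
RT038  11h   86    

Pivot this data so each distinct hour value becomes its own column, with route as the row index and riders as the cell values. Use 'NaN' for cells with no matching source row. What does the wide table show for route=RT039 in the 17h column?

The long row with route=RT039, hour=17h has riders=578.

578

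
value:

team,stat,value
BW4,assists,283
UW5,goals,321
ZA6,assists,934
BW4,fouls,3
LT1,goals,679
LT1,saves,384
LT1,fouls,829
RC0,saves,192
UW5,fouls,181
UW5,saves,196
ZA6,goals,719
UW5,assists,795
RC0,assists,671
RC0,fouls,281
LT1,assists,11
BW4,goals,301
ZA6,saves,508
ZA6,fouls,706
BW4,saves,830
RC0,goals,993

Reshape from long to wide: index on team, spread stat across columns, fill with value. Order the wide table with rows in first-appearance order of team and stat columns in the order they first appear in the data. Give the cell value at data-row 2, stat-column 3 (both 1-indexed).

181

With rows in first-appearance order of team, row 2 is team=UW5. stat columns in first-appearance order: assists, goals, fouls, saves; column 3 is fouls.
Long rows with team=UW5, stat=fouls: value = 181.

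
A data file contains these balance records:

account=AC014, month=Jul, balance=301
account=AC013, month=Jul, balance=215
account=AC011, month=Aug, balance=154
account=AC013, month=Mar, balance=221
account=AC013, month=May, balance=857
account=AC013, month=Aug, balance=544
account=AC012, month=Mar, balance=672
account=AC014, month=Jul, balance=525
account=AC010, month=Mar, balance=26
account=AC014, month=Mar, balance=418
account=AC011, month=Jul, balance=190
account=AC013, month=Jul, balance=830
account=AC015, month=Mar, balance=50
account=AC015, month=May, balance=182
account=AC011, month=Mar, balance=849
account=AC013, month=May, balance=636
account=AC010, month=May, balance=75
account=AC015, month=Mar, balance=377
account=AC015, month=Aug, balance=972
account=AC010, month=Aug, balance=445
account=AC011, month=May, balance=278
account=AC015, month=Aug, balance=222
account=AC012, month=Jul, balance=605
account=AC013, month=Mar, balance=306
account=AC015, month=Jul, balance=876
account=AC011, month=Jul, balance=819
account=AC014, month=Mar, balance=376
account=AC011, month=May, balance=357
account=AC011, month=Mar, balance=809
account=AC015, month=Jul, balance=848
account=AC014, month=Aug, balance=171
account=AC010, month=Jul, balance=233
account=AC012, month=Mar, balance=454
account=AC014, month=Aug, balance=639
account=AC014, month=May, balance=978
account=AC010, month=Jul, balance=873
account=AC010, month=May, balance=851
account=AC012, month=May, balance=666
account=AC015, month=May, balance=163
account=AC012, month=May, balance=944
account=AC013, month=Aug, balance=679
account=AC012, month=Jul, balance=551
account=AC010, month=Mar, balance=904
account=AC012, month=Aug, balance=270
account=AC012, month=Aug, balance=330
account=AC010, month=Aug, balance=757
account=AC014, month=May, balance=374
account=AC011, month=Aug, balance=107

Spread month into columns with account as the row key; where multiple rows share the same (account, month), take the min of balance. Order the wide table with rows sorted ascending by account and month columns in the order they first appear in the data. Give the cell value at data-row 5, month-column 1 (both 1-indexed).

With rows sorted ascending by account, row 5 is account=AC014. month columns in first-appearance order: Jul, Aug, Mar, May; column 1 is Jul.
Long rows with account=AC014, month=Jul: min(301, 525) = 301.

301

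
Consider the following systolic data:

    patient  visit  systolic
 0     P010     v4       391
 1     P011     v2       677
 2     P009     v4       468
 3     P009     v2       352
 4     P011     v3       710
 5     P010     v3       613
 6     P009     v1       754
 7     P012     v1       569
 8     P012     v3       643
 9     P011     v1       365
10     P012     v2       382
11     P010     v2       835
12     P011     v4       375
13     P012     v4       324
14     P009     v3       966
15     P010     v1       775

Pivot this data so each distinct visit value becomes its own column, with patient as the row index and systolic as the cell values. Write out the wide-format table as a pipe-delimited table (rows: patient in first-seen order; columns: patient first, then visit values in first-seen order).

| patient | v4 | v2 | v3 | v1 |
| P010 | 391 | 835 | 613 | 775 |
| P011 | 375 | 677 | 710 | 365 |
| P009 | 468 | 352 | 966 | 754 |
| P012 | 324 | 382 | 643 | 569 |

Columns: patient plus the 4 distinct visit values (v4, v2, v3, v1).
For example, row P010 column v4 takes systolic=391 from the long row (P010, v4).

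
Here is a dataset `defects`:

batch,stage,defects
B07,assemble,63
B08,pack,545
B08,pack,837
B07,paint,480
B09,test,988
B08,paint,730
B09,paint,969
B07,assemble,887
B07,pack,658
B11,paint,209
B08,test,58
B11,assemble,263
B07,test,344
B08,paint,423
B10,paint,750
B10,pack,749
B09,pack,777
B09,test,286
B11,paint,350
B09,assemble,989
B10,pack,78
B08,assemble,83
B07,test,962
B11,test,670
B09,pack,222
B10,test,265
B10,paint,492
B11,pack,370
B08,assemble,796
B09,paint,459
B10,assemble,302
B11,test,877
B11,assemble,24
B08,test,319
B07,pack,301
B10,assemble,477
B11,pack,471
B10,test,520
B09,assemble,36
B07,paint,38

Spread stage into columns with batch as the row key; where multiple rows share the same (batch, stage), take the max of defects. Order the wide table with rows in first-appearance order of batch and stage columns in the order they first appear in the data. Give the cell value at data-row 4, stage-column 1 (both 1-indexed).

With rows in first-appearance order of batch, row 4 is batch=B11. stage columns in first-appearance order: assemble, pack, paint, test; column 1 is assemble.
Long rows with batch=B11, stage=assemble: max(263, 24) = 263.

263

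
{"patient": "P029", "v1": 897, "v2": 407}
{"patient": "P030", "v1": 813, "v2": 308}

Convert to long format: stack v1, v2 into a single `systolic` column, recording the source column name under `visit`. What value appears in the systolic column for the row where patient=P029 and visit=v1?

897

Unpivoting turns each (patient, wide-column) pair into one long row.
The wide cell at row P029, column v1 holds 897, so the long row (P029, v1) has systolic=897.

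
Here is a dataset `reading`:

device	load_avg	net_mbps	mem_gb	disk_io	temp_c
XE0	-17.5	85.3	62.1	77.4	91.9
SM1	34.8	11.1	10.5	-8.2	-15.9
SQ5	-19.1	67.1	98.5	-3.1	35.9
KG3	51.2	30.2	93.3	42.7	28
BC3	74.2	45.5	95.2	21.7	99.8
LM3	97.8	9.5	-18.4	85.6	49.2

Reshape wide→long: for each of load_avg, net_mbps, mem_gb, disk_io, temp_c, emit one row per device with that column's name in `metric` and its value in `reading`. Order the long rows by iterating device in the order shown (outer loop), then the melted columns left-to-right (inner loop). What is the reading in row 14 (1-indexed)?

-3.1

30 rows total (6 × 5). Row 14: index ⌊(14-1)/5⌋ = 2 into device → SQ5; (14-1) mod 5 = 3 into the melted columns → disk_io.
So row 14 is (SQ5, disk_io, -3.1); reading = -3.1.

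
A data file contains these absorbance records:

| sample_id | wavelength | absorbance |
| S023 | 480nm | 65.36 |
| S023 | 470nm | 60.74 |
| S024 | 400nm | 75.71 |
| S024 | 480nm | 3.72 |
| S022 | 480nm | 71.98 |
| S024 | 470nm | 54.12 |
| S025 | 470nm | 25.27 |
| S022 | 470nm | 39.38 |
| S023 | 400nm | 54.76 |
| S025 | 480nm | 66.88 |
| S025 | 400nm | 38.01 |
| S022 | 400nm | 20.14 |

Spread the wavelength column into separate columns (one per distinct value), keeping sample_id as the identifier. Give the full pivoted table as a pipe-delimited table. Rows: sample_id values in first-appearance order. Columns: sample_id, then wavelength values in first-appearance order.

Columns: sample_id plus the 3 distinct wavelength values (480nm, 470nm, 400nm).
For example, row S023 column 480nm takes absorbance=65.36 from the long row (S023, 480nm).

| sample_id | 480nm | 470nm | 400nm |
| S023 | 65.36 | 60.74 | 54.76 |
| S024 | 3.72 | 54.12 | 75.71 |
| S022 | 71.98 | 39.38 | 20.14 |
| S025 | 66.88 | 25.27 | 38.01 |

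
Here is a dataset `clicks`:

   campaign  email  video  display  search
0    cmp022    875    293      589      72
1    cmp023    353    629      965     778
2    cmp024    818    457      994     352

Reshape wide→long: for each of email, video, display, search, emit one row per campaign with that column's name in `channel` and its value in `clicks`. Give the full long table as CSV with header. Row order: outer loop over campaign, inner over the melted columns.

campaign,channel,clicks
cmp022,email,875
cmp022,video,293
cmp022,display,589
cmp022,search,72
cmp023,email,353
cmp023,video,629
cmp023,display,965
cmp023,search,778
cmp024,email,818
cmp024,video,457
cmp024,display,994
cmp024,search,352

Each (campaign, column) pair becomes one row: 3 × 4 = 12 rows.
For example, (cmp022, email) → clicks=875.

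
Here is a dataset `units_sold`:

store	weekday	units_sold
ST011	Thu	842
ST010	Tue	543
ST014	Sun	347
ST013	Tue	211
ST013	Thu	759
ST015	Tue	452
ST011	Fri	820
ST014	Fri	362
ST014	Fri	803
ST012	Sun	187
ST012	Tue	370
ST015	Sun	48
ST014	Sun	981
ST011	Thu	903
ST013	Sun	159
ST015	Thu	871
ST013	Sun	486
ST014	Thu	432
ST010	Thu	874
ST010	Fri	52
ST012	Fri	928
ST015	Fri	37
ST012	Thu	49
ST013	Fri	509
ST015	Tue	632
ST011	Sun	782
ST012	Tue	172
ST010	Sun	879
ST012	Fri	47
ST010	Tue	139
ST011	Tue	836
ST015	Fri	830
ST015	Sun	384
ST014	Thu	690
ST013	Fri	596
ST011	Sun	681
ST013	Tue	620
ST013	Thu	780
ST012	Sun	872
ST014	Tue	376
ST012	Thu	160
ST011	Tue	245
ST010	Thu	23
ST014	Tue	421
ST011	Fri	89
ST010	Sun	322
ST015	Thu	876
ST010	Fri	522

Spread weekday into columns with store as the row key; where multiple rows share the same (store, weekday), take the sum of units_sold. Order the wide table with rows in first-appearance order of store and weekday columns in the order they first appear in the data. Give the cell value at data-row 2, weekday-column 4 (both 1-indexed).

574

With rows in first-appearance order of store, row 2 is store=ST010. weekday columns in first-appearance order: Thu, Tue, Sun, Fri; column 4 is Fri.
Long rows with store=ST010, weekday=Fri: 52 + 522 = 574.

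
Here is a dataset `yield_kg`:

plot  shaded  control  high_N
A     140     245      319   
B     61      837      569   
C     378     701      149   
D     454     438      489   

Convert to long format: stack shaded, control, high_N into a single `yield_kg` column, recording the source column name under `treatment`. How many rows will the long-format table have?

4 plot values × 3 melted columns = 12 rows.

12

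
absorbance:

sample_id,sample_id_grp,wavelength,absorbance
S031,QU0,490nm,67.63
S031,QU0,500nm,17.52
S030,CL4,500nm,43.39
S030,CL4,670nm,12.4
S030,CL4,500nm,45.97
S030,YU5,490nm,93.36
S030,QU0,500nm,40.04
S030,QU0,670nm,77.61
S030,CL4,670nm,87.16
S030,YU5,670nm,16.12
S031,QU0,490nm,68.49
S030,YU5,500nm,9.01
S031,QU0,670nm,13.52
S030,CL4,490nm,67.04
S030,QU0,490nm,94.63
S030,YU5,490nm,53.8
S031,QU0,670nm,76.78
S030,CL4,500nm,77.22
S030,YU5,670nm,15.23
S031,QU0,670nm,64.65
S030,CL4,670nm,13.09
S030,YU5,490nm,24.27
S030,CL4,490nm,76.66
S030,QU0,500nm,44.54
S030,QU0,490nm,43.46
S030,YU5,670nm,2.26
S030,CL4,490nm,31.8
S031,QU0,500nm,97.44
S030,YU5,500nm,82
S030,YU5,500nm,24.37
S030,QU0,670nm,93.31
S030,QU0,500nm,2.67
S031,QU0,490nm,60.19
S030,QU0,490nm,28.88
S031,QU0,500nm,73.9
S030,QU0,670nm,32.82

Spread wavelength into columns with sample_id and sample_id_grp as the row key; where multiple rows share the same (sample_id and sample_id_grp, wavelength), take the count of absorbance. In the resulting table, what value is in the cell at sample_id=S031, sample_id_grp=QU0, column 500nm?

3

Rows with sample_id=S031, sample_id_grp=QU0 and wavelength=500nm: absorbance values are 17.52, 97.44, 73.9.
3 rows match — count = 3.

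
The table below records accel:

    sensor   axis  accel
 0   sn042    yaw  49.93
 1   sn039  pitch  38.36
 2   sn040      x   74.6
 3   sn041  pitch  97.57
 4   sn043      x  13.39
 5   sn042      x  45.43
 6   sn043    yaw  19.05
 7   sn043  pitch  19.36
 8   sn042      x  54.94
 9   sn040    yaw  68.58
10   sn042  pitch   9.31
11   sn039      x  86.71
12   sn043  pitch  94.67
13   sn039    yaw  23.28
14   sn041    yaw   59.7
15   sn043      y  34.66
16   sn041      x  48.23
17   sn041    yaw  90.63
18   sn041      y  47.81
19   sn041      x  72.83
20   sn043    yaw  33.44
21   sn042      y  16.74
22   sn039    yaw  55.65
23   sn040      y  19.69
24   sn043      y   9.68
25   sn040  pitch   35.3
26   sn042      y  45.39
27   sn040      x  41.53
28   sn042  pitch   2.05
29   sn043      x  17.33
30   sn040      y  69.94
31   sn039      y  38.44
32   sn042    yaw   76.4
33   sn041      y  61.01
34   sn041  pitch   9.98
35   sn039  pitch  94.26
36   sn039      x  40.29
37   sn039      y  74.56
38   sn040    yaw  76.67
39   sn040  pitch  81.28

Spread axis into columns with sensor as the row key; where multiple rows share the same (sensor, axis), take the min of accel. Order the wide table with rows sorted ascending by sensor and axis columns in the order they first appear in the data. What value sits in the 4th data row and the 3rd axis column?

With rows sorted ascending by sensor, row 4 is sensor=sn042. axis columns in first-appearance order: yaw, pitch, x, y; column 3 is x.
Long rows with sensor=sn042, axis=x: min(45.43, 54.94) = 45.43.

45.43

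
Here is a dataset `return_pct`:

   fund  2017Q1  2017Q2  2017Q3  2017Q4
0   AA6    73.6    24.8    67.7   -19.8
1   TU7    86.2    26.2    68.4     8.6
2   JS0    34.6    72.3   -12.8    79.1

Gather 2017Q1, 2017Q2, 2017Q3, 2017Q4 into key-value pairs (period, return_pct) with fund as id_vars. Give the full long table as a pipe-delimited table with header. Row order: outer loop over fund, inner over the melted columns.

| fund | period | return_pct |
| AA6 | 2017Q1 | 73.6 |
| AA6 | 2017Q2 | 24.8 |
| AA6 | 2017Q3 | 67.7 |
| AA6 | 2017Q4 | -19.8 |
| TU7 | 2017Q1 | 86.2 |
| TU7 | 2017Q2 | 26.2 |
| TU7 | 2017Q3 | 68.4 |
| TU7 | 2017Q4 | 8.6 |
| JS0 | 2017Q1 | 34.6 |
| JS0 | 2017Q2 | 72.3 |
| JS0 | 2017Q3 | -12.8 |
| JS0 | 2017Q4 | 79.1 |

Each (fund, column) pair becomes one row: 3 × 4 = 12 rows.
For example, (AA6, 2017Q1) → return_pct=73.6.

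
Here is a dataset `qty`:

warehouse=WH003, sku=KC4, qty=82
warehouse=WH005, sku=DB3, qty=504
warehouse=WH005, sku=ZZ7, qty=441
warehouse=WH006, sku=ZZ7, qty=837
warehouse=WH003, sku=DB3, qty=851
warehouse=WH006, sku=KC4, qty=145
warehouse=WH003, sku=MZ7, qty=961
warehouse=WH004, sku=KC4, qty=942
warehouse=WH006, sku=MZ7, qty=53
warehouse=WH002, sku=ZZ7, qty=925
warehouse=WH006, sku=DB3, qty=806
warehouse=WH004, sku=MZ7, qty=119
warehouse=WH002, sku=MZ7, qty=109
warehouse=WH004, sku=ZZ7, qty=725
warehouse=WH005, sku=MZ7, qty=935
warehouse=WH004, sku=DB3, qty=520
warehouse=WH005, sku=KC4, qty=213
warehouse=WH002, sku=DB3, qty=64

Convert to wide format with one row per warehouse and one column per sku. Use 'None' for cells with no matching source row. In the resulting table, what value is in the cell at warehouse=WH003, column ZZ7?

None

No long-format row has warehouse=WH003 and sku=ZZ7, so the cell is None.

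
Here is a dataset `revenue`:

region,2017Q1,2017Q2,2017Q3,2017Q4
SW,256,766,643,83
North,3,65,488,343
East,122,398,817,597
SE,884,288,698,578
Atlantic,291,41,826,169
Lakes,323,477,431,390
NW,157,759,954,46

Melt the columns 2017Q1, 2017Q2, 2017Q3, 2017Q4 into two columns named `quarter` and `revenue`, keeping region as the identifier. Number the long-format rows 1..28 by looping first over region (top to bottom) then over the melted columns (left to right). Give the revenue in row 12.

597

28 rows total (7 × 4). Row 12: index ⌊(12-1)/4⌋ = 2 into region → East; (12-1) mod 4 = 3 into the melted columns → 2017Q4.
So row 12 is (East, 2017Q4, 597); revenue = 597.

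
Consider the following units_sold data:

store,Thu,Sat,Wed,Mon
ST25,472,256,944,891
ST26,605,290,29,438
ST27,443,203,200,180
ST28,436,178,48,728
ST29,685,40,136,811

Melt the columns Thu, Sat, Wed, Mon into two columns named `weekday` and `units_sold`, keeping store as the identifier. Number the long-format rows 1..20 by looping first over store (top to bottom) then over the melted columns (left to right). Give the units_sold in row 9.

443

20 rows total (5 × 4). Row 9: index ⌊(9-1)/4⌋ = 2 into store → ST27; (9-1) mod 4 = 0 into the melted columns → Thu.
So row 9 is (ST27, Thu, 443); units_sold = 443.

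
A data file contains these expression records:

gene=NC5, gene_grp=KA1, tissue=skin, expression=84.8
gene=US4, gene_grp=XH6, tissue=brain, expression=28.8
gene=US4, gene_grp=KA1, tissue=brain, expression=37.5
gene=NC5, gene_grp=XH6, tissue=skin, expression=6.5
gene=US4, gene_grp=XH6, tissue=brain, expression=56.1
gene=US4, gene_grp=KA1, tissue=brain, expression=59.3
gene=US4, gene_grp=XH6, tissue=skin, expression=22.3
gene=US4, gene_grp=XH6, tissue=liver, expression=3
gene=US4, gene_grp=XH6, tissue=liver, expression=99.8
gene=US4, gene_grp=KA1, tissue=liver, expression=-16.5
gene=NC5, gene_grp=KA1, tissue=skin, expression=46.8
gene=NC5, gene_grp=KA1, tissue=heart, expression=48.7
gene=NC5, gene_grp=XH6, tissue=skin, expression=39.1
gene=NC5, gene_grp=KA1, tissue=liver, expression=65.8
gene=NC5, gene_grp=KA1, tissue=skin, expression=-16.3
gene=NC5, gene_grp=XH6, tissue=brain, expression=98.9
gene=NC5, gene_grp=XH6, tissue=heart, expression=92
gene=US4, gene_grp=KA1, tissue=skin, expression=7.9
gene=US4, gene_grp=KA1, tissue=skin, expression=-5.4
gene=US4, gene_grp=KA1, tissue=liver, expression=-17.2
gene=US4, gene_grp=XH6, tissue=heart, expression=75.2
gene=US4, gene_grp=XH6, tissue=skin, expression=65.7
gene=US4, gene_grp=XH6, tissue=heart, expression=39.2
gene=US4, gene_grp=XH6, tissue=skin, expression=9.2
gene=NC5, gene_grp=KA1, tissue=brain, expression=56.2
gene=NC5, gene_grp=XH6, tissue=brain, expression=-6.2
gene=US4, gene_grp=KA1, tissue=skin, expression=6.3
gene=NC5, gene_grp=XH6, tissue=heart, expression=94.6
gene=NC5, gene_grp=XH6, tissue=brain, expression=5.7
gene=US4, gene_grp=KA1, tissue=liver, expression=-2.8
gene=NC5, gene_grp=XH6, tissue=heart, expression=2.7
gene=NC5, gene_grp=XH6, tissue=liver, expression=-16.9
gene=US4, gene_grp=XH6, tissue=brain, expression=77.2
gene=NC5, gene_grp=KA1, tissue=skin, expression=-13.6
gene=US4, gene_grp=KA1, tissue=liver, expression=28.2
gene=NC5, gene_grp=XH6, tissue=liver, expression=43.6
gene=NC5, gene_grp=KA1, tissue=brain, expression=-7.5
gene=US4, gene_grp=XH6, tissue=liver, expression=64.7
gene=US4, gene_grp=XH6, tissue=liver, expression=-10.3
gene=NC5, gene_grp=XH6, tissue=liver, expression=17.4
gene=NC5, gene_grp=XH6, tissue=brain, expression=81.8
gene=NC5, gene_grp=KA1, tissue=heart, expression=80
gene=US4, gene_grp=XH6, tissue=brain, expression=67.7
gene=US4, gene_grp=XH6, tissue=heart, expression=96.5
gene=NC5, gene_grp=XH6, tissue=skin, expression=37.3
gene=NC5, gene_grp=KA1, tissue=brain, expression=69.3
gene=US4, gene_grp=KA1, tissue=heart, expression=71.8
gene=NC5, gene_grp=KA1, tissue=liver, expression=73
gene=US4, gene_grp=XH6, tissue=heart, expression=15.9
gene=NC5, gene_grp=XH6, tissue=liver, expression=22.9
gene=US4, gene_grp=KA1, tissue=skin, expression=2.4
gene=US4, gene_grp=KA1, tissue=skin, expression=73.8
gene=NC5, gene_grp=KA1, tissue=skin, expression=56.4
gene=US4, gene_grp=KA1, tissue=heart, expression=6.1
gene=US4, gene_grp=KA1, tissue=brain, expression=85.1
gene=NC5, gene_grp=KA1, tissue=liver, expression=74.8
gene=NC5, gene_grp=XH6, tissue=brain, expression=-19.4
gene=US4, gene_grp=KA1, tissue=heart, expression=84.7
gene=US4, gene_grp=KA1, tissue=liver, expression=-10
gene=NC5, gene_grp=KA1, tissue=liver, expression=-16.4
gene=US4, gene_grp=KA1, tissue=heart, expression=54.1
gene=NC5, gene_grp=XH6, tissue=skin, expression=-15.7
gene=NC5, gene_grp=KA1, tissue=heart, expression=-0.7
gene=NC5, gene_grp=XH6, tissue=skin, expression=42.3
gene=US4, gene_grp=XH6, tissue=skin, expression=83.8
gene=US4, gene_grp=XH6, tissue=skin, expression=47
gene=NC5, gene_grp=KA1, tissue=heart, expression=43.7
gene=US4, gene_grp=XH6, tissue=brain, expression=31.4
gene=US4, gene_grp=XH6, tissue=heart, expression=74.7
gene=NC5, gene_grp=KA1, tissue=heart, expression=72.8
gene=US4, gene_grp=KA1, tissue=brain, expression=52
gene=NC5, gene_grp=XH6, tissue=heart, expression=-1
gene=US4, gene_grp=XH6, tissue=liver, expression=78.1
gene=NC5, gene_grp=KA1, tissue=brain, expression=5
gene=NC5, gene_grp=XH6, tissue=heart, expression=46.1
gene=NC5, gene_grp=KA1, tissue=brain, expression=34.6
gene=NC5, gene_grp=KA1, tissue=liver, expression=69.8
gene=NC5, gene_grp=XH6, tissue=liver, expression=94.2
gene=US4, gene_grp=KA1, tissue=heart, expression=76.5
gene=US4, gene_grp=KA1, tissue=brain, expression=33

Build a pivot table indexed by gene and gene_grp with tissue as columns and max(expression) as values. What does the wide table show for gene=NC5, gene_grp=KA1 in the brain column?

69.3

Rows with gene=NC5, gene_grp=KA1 and tissue=brain: expression values are 56.2, -7.5, 69.3, 5, 34.6.
max(56.2, -7.5, 69.3, 5, 34.6) = 69.3.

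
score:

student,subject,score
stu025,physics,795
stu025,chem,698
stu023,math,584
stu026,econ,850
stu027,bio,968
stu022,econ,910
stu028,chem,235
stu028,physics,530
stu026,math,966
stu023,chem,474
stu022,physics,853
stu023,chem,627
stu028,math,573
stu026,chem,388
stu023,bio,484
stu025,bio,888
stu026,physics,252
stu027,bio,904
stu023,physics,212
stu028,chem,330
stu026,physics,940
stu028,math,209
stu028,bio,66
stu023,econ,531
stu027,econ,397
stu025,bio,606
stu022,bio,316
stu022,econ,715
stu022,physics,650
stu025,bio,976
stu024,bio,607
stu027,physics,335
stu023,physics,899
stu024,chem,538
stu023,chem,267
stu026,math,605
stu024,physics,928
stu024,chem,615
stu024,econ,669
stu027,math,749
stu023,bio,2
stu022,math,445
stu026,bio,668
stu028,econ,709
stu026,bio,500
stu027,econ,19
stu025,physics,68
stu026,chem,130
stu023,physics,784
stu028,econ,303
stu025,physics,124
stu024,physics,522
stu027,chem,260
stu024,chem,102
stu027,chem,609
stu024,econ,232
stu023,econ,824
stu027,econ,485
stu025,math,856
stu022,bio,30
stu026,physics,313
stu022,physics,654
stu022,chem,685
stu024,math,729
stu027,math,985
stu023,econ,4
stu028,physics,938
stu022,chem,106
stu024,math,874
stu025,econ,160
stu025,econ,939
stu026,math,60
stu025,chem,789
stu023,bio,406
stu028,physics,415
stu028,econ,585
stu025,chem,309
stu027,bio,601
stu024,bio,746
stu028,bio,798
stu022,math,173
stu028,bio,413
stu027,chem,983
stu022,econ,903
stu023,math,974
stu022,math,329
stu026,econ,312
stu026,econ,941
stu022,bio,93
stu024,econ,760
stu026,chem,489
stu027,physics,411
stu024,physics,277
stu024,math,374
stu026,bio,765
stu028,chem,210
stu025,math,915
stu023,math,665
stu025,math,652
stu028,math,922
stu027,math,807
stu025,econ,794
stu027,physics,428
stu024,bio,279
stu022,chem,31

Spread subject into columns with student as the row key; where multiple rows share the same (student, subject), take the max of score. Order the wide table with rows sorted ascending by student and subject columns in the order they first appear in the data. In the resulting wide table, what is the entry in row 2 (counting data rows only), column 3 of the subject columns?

974

With rows sorted ascending by student, row 2 is student=stu023. subject columns in first-appearance order: physics, chem, math, econ, bio; column 3 is math.
Long rows with student=stu023, subject=math: max(584, 974, 665) = 974.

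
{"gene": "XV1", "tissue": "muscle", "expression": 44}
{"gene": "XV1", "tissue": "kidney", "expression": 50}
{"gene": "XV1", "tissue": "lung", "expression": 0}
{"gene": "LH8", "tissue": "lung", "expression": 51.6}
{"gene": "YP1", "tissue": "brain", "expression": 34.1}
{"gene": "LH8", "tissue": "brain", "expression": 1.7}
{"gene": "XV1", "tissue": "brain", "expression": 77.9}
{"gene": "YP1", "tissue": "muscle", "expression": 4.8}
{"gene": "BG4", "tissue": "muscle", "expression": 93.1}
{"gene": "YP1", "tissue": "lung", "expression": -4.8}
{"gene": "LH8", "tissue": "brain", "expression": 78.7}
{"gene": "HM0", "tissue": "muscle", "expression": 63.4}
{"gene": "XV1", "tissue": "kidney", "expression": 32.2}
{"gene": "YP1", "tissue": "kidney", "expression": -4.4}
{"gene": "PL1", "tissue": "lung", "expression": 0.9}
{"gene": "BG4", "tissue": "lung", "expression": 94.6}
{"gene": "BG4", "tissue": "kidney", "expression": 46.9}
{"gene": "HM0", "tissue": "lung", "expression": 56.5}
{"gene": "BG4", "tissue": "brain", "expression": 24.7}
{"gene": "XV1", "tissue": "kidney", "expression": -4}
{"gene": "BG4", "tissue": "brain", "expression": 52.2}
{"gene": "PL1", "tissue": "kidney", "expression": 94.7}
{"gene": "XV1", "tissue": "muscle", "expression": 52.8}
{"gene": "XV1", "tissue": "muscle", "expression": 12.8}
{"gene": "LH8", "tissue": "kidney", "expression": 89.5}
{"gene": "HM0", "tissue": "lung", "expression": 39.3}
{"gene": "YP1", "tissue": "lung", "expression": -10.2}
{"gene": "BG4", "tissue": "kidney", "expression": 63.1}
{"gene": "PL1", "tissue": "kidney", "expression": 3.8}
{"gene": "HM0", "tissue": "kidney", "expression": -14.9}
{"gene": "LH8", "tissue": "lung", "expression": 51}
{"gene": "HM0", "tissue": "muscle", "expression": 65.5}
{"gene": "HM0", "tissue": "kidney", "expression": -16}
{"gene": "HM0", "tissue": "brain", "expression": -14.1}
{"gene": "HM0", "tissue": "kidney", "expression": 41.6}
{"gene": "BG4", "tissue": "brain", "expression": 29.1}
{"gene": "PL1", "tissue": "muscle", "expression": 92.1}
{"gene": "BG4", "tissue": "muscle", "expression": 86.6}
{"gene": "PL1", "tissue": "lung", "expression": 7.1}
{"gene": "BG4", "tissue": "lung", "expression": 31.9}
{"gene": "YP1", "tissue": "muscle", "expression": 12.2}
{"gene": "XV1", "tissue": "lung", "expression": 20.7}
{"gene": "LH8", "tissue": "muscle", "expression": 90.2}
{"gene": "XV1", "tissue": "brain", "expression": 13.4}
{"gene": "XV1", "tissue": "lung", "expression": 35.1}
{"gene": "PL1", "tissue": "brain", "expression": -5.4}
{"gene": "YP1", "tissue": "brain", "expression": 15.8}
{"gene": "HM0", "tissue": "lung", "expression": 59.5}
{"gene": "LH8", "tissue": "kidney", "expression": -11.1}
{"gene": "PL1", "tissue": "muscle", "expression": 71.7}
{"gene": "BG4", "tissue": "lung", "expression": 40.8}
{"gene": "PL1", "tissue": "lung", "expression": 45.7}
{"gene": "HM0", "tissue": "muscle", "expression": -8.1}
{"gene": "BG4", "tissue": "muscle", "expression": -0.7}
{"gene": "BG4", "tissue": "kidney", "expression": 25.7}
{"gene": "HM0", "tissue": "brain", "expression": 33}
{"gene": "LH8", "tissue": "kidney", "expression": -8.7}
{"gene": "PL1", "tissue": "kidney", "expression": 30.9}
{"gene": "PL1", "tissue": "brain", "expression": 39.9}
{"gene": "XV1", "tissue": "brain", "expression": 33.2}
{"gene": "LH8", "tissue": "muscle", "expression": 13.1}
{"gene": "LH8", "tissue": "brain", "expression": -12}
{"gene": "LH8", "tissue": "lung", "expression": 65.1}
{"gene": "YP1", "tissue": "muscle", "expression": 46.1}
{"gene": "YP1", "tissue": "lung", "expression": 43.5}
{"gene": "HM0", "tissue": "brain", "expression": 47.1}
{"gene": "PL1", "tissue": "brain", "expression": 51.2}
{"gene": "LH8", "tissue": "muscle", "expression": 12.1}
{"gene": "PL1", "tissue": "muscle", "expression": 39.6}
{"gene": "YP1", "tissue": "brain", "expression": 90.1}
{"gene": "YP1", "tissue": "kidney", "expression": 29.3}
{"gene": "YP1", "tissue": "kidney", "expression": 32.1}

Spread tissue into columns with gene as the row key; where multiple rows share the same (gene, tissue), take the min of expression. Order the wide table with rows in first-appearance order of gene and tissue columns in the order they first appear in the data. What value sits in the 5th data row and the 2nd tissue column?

With rows in first-appearance order of gene, row 5 is gene=HM0. tissue columns in first-appearance order: muscle, kidney, lung, brain; column 2 is kidney.
Long rows with gene=HM0, tissue=kidney: min(-14.9, -16, 41.6) = -16.

-16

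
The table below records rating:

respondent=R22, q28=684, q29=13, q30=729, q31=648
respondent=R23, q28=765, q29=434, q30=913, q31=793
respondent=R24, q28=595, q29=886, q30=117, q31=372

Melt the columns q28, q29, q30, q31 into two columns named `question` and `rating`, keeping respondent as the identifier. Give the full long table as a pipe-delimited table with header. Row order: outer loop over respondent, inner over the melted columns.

Each (respondent, column) pair becomes one row: 3 × 4 = 12 rows.
For example, (R22, q28) → rating=684.

| respondent | question | rating |
| R22 | q28 | 684 |
| R22 | q29 | 13 |
| R22 | q30 | 729 |
| R22 | q31 | 648 |
| R23 | q28 | 765 |
| R23 | q29 | 434 |
| R23 | q30 | 913 |
| R23 | q31 | 793 |
| R24 | q28 | 595 |
| R24 | q29 | 886 |
| R24 | q30 | 117 |
| R24 | q31 | 372 |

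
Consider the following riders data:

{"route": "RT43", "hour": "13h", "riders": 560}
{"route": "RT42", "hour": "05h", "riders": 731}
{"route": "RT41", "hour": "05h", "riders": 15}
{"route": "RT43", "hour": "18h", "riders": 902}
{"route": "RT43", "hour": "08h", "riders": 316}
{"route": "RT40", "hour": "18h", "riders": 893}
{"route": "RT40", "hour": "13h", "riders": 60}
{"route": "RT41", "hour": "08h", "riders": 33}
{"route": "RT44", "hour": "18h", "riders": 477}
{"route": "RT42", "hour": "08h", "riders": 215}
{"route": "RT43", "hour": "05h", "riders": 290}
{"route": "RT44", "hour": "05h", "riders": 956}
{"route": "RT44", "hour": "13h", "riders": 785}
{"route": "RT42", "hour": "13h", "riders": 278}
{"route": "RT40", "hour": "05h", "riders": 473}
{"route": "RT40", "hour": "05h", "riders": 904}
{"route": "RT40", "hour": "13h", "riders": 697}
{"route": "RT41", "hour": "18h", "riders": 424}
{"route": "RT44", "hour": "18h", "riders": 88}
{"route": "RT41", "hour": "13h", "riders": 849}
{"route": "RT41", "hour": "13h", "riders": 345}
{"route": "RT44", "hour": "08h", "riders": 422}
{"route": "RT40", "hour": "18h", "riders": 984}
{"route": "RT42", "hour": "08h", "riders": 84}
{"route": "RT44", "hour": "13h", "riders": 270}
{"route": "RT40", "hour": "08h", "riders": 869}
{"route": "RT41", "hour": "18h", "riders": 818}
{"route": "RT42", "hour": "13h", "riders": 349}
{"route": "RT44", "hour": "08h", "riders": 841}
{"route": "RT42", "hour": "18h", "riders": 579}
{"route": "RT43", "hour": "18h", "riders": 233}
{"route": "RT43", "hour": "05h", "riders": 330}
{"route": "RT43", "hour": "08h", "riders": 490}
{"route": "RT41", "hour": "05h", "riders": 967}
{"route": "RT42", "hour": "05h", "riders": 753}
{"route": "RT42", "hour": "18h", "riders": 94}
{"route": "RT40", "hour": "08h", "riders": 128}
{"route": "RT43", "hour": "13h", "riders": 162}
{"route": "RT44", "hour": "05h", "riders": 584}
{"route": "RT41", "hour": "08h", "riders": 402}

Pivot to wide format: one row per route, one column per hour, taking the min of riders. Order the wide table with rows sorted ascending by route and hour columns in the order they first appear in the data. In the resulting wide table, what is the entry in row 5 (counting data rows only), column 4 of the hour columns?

With rows sorted ascending by route, row 5 is route=RT44. hour columns in first-appearance order: 13h, 05h, 18h, 08h; column 4 is 08h.
Long rows with route=RT44, hour=08h: min(422, 841) = 422.

422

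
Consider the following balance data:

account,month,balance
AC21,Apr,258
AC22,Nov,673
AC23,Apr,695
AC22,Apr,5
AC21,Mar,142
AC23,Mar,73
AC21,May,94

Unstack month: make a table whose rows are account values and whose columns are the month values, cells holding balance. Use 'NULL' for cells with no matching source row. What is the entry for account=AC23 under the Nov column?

No long-format row has account=AC23 and month=Nov, so the cell is NULL.

NULL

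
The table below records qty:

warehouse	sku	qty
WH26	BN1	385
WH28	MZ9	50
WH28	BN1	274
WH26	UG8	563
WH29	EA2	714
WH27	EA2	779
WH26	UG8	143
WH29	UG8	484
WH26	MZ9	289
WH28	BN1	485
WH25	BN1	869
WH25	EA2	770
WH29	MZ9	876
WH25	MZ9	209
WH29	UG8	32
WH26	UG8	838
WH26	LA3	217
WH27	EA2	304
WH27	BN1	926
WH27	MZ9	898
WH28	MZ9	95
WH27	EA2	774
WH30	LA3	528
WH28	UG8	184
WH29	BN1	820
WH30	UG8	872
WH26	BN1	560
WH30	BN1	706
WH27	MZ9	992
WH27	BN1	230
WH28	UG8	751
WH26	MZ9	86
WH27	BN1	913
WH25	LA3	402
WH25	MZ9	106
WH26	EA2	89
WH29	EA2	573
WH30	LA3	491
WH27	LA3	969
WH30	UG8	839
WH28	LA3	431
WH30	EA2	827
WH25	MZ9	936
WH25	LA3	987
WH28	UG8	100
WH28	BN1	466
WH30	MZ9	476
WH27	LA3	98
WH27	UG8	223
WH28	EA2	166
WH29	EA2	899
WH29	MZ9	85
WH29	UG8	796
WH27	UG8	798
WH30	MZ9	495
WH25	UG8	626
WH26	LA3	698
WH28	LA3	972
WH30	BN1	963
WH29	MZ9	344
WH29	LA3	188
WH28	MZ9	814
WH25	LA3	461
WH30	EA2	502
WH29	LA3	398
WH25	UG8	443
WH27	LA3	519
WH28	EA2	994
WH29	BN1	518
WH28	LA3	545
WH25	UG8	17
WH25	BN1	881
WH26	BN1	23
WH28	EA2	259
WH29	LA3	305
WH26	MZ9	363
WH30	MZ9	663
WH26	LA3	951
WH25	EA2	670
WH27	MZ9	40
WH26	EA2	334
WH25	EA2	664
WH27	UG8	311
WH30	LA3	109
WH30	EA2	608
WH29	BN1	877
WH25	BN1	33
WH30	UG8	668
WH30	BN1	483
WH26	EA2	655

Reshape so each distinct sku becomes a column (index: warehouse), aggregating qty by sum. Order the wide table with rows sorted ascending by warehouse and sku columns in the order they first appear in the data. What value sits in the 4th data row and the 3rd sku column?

With rows sorted ascending by warehouse, row 4 is warehouse=WH28. sku columns in first-appearance order: BN1, MZ9, UG8, EA2, LA3; column 3 is UG8.
Long rows with warehouse=WH28, sku=UG8: 184 + 751 + 100 = 1035.

1035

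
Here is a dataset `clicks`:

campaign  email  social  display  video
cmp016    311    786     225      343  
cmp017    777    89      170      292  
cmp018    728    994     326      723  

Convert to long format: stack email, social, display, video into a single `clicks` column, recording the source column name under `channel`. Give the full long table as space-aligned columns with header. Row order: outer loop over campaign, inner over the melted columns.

Each (campaign, column) pair becomes one row: 3 × 4 = 12 rows.
For example, (cmp016, email) → clicks=311.

campaign  channel  clicks
cmp016    email    311   
cmp016    social   786   
cmp016    display  225   
cmp016    video    343   
cmp017    email    777   
cmp017    social   89    
cmp017    display  170   
cmp017    video    292   
cmp018    email    728   
cmp018    social   994   
cmp018    display  326   
cmp018    video    723   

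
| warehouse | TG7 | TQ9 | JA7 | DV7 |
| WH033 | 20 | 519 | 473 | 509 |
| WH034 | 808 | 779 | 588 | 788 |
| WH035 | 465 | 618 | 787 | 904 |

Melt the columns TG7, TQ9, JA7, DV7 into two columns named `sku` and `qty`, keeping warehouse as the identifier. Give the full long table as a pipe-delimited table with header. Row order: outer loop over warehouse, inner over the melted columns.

Each (warehouse, column) pair becomes one row: 3 × 4 = 12 rows.
For example, (WH033, TG7) → qty=20.

| warehouse | sku | qty |
| WH033 | TG7 | 20 |
| WH033 | TQ9 | 519 |
| WH033 | JA7 | 473 |
| WH033 | DV7 | 509 |
| WH034 | TG7 | 808 |
| WH034 | TQ9 | 779 |
| WH034 | JA7 | 588 |
| WH034 | DV7 | 788 |
| WH035 | TG7 | 465 |
| WH035 | TQ9 | 618 |
| WH035 | JA7 | 787 |
| WH035 | DV7 | 904 |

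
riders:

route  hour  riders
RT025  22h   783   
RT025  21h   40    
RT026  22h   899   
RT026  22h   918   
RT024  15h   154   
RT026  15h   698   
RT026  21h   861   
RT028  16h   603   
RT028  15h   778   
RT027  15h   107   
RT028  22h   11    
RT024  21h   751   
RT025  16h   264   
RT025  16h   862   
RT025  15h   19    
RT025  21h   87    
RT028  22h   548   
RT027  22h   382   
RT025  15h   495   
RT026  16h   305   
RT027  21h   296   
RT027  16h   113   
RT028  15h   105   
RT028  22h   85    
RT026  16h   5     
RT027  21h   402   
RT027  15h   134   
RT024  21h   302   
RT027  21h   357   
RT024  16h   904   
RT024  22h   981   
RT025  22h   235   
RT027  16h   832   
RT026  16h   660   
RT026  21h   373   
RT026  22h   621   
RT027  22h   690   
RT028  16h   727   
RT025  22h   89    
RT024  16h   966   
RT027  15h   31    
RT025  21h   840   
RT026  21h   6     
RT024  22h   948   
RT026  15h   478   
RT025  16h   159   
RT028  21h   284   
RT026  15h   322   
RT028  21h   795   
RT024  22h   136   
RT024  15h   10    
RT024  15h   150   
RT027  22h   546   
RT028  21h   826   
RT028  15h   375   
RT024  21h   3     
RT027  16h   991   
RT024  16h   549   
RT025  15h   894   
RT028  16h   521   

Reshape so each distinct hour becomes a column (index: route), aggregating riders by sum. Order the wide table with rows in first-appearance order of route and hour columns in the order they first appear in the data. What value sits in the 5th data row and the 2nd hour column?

1055

With rows in first-appearance order of route, row 5 is route=RT027. hour columns in first-appearance order: 22h, 21h, 15h, 16h; column 2 is 21h.
Long rows with route=RT027, hour=21h: 296 + 402 + 357 = 1055.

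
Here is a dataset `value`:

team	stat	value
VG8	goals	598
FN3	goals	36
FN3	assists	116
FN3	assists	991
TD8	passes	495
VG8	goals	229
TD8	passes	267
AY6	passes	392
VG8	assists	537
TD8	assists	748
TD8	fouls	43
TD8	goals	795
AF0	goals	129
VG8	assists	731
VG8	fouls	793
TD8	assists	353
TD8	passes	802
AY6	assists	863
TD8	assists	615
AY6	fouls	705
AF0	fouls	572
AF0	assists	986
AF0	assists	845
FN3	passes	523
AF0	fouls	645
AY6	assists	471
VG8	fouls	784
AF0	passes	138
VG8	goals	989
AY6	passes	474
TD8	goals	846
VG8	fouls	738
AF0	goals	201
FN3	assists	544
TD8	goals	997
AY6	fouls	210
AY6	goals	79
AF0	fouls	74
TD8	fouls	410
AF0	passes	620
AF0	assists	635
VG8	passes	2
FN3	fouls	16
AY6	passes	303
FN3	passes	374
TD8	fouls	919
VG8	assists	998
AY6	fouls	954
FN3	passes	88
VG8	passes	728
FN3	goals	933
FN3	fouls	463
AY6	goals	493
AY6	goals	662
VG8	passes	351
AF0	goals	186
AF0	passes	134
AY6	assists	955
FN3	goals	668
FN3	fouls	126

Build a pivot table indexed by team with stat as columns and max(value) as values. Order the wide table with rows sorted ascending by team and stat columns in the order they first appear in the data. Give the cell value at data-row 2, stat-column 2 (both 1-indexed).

955

With rows sorted ascending by team, row 2 is team=AY6. stat columns in first-appearance order: goals, assists, passes, fouls; column 2 is assists.
Long rows with team=AY6, stat=assists: max(863, 471, 955) = 955.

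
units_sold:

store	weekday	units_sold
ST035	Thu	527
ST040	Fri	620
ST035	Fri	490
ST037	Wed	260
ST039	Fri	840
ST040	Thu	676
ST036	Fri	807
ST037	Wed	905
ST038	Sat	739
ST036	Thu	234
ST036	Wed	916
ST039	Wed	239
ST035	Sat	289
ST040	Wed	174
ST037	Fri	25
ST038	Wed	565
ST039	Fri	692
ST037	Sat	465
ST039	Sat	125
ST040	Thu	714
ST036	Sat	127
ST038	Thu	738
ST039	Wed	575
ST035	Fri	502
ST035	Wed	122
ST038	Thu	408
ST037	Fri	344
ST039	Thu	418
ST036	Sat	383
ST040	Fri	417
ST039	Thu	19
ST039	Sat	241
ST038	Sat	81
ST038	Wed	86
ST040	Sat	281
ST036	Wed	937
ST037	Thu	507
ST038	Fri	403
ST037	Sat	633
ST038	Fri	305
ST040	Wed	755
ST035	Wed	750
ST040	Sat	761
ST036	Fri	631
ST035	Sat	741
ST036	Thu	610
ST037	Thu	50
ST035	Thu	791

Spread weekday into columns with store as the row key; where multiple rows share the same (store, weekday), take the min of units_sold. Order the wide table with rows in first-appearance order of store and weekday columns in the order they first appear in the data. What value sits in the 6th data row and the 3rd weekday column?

86

With rows in first-appearance order of store, row 6 is store=ST038. weekday columns in first-appearance order: Thu, Fri, Wed, Sat; column 3 is Wed.
Long rows with store=ST038, weekday=Wed: min(565, 86) = 86.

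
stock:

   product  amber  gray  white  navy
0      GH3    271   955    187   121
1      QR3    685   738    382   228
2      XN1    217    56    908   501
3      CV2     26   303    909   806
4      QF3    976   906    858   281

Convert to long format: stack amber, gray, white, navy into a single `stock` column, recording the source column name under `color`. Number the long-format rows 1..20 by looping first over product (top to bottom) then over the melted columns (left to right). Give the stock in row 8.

228

20 rows total (5 × 4). Row 8: index ⌊(8-1)/4⌋ = 1 into product → QR3; (8-1) mod 4 = 3 into the melted columns → navy.
So row 8 is (QR3, navy, 228); stock = 228.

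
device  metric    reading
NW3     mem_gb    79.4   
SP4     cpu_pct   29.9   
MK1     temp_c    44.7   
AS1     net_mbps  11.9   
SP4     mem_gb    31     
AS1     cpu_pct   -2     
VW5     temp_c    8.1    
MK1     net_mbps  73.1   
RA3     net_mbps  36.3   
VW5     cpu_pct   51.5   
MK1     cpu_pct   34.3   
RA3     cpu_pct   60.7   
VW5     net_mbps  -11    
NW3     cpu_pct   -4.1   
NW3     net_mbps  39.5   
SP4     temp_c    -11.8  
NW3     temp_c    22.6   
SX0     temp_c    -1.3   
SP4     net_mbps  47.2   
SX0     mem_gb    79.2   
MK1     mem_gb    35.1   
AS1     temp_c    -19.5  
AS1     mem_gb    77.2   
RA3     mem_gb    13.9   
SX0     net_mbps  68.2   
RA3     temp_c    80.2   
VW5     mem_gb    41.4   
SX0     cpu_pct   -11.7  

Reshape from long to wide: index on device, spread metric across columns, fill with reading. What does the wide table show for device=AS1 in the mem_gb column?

Wide layout: rows indexed by device, columns are the 4 distinct metric values (mem_gb, cpu_pct, temp_c, net_mbps).
Cell (device=AS1, metric=mem_gb) draws from the long row where device=AS1 and metric=mem_gb, which has reading=77.2.

77.2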